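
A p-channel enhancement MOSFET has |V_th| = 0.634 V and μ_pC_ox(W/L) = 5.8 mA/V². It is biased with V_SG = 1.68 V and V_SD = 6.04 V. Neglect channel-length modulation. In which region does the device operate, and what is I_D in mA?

Saturation; I_D = 3.17 mA

V_ov = V_SG − |V_th| = 1.68 − 0.634 = 1.05 V.
Since V_SD = 6.04 V ≥ V_ov = 1.05 V, the device is in saturation.
I_D = ½ k_p V_ov² = 0.5 × 5.8 × 1.05² = 3.17 mA.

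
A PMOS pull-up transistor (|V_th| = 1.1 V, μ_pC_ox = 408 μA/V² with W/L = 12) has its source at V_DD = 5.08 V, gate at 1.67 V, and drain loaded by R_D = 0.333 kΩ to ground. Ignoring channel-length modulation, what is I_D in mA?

V_SG = V_DD − V_G = 5.08 − 1.67 = 3.41 V, so V_ov = 3.41 − 1.1 = 2.31 V.
k_p = μ_pC_ox · (W/L) = 4.896 mA/V².
Assume saturation: I_D = ½ k_p V_ov² = 0.5 × 4.896 × 2.31² = 13.1 mA, giving V_SD = V_DD − I_D R_D = 5.08 − 13.1 × 0.333 = 0.73 V.
But 0.73 V < V_ov = 2.31 V, so the device is actually in triode.
In triode I_D = k_p[V_ov V_SD − ½ V_SD²] and I_D = (V_DD − V_SD)/R_D. Equating: 0.815 V_SD² − 4.766 V_SD + 5.08 = 0, giving V_SD = 1.4 V (the root below V_ov).
I_D = (5.08 − 1.4) / 0.333 = 11 mA.

I_D = 11.0 mA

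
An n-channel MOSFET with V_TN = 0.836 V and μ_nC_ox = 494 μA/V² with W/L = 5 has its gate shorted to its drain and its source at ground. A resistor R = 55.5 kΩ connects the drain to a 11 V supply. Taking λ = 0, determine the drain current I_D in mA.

With gate tied to drain, V_GS = V_DS ≥ V_GS − V_TN, so the device is in saturation.
k_n = μ_nC_ox · (W/L) = 2.47 mA/V².
KCL at the drain: ½ k_n (V_GS − V_TN)² = (V_DD − V_GS)/R.
Let x = V_GS − 0.836. Then 68.5 x² + x − 10.16 = 0, giving x = 0.378 V (positive root), so V_GS = 1.21 V.
I_D = (V_DD − V_GS)/R = (11 − 1.21) / 55.5 = 0.176 mA.

I_D = 0.176 mA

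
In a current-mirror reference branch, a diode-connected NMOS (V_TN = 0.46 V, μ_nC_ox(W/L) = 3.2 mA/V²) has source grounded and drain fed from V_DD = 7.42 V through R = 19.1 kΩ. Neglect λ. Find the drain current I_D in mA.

I_D = 0.340 mA

With gate tied to drain, V_GS = V_DS ≥ V_GS − V_TN, so the device is in saturation.
KCL at the drain: ½ k_n (V_GS − V_TN)² = (V_DD − V_GS)/R.
Let x = V_GS − 0.46. Then 30.6 x² + x − 6.96 = 0, giving x = 0.461 V (positive root), so V_GS = 0.921 V.
I_D = (V_DD − V_GS)/R = (7.42 − 0.921) / 19.1 = 0.34 mA.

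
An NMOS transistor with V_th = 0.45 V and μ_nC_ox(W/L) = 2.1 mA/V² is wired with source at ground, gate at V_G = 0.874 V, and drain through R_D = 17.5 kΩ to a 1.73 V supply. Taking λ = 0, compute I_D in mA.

I_D = 0.0920 mA

V_GS = V_G = 0.874 V, so V_ov = 0.874 − 0.45 = 0.424 V.
Assume saturation: I_D = ½ k_n V_ov² = 0.5 × 2.1 × 0.424² = 0.189 mA, giving V_DS = V_DD − I_D R_D = 1.73 − 0.189 × 17.5 = -1.57 V.
But -1.57 V < V_ov = 0.424 V, so the device is actually in triode.
In triode I_D = k_n[V_ov V_DS − ½ V_DS²] and I_D = (V_DD − V_DS)/R_D. Equating: 18.4 V_DS² − 16.58 V_DS + 1.73 = 0, giving V_DS = 0.12 V (the root below V_ov).
I_D = (1.73 − 0.12) / 17.5 = 0.092 mA.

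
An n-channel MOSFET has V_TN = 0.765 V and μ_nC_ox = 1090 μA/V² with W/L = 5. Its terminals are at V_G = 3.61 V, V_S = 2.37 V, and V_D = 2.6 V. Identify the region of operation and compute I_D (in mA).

V_GS = V_G − V_S = 3.61 − 2.37 = 1.24 V; V_DS = V_D − V_S = 2.6 − 2.37 = 0.23 V.
k_n = μ_nC_ox · (W/L) = 5.45 mA/V².
V_ov = V_GS − V_TN = 1.24 − 0.765 = 0.475 V.
Since V_DS = 0.23 V < V_ov = 0.475 V, the device is in the triode region.
I_D = k_n [V_ov · V_DS − ½ V_DS²] = 5.45 × [0.475 × 0.23 − 0.5 × 0.23²] = 0.451 mA.

Triode; I_D = 0.451 mA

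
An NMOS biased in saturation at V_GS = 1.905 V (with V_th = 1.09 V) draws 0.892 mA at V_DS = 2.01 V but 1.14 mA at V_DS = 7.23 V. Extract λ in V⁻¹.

With V_GS fixed, I_D ∝ (1 + λ V_DS) in saturation, so I_D2/I_D1 = (1 + λ V_DS2)/(1 + λ V_DS1).
1.14/0.892 = 1.278 = (1 + 7.23 λ)/(1 + 2.01 λ).
Solving: λ (I_D1 V_DS2 − I_D2 V_DS1) = I_D2 − I_D1, so λ = (1.14 − 0.892) / (0.892 × 7.23 − 1.14 × 2.01) = 0.248 / 4.16 = 0.0596 V⁻¹.

λ = 0.0596 V⁻¹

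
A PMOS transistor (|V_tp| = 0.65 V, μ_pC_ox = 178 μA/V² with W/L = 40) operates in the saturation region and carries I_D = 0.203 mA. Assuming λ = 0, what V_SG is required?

V_SG = 0.889 V

k_p = μ_pC_ox · (W/L) = 7.12 mA/V².
In saturation I_D = ½ k_p (V_SG − |V_tp|)², so V_SG − |V_tp| = √(2 I_D / k_p) = √(2 × 0.203 / 7.12) = 0.239 V.
V_SG = 0.65 + 0.239 = 0.889 V.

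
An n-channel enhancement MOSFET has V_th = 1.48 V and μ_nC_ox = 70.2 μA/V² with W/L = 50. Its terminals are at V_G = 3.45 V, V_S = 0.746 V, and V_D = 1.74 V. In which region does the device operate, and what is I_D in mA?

Triode; I_D = 2.54 mA

V_GS = V_G − V_S = 3.45 − 0.746 = 2.7 V; V_DS = V_D − V_S = 1.74 − 0.746 = 0.994 V.
k_n = μ_nC_ox · (W/L) = 3.51 mA/V².
V_ov = V_GS − V_th = 2.7 − 1.48 = 1.22 V.
Since V_DS = 0.994 V < V_ov = 1.22 V, the device is in the triode region.
I_D = k_n [V_ov · V_DS − ½ V_DS²] = 3.51 × [1.22 × 0.994 − 0.5 × 0.994²] = 2.54 mA.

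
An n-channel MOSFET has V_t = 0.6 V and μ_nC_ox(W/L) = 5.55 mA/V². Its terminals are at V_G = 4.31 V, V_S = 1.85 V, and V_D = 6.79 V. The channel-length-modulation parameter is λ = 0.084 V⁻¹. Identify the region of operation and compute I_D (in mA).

Saturation; I_D = 13.6 mA

V_GS = V_G − V_S = 4.31 − 1.85 = 2.46 V; V_DS = V_D − V_S = 6.79 − 1.85 = 4.94 V.
V_ov = V_GS − V_t = 2.46 − 0.6 = 1.86 V.
Since V_DS = 4.94 V ≥ V_ov = 1.86 V, the device is in saturation.
I_D = ½ k_n V_ov² (1 + λ V_DS) = 0.5 × 5.55 × 1.86² × (1 + 0.084 × 4.94) = 13.6 mA.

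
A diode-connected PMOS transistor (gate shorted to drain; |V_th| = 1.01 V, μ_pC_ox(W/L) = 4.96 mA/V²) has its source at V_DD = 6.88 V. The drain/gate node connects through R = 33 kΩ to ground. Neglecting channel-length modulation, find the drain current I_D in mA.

With gate tied to drain, V_SG = V_SD ≥ V_SG − |V_th|, so the device is in saturation.
KCL at the drain: ½ k_p (V_SG − |V_th|)² = (V_DD − V_SG)/R.
Let x = V_SG − 1.01. Then 81.8 x² + x − 5.87 = 0, giving x = 0.262 V (positive root), so V_SG = 1.27 V.
I_D = (V_DD − V_SG)/R = (6.88 − 1.27) / 33 = 0.17 mA.

I_D = 0.170 mA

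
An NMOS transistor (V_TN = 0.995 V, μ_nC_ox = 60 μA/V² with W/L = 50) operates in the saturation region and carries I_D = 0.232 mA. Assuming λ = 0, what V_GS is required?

V_GS = 1.39 V

k_n = μ_nC_ox · (W/L) = 3 mA/V².
In saturation I_D = ½ k_n (V_GS − V_TN)², so V_GS − V_TN = √(2 I_D / k_n) = √(2 × 0.232 / 3) = 0.393 V.
V_GS = 0.995 + 0.393 = 1.39 V.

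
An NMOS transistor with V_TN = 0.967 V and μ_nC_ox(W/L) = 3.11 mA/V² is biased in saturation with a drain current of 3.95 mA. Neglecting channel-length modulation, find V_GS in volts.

In saturation I_D = ½ k_n (V_GS − V_TN)², so V_GS − V_TN = √(2 I_D / k_n) = √(2 × 3.95 / 3.11) = 1.59 V.
V_GS = 0.967 + 1.59 = 2.56 V.

V_GS = 2.56 V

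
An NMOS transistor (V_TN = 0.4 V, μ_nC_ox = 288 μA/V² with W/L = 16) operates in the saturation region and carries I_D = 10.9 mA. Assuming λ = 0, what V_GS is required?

k_n = μ_nC_ox · (W/L) = 4.608 mA/V².
In saturation I_D = ½ k_n (V_GS − V_TN)², so V_GS − V_TN = √(2 I_D / k_n) = √(2 × 10.9 / 4.608) = 2.18 V.
V_GS = 0.4 + 2.18 = 2.58 V.

V_GS = 2.58 V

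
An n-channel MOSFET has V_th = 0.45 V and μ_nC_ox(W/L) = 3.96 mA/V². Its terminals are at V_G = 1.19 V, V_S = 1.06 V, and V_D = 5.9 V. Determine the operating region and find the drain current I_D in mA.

V_GS = V_G − V_S = 1.19 − 1.06 = 0.13 V; V_DS = V_D − V_S = 5.9 − 1.06 = 4.84 V.
V_GS = 0.13 V < V_th = 0.45 V, so the transistor is in cutoff.

Cutoff; I_D = 0 mA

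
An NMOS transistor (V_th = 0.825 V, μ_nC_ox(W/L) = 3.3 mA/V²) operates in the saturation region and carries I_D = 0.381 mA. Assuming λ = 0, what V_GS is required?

V_GS = 1.31 V

In saturation I_D = ½ k_n (V_GS − V_th)², so V_GS − V_th = √(2 I_D / k_n) = √(2 × 0.381 / 3.3) = 0.481 V.
V_GS = 0.825 + 0.481 = 1.31 V.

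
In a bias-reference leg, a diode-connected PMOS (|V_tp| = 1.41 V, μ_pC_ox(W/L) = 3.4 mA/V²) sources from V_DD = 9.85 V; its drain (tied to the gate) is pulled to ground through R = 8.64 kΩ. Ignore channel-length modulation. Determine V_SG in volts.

V_SG = 2.13 V

With gate tied to drain, V_SG = V_SD ≥ V_SG − |V_tp|, so the device is in saturation.
KCL at the drain: ½ k_p (V_SG − |V_tp|)² = (V_DD − V_SG)/R.
Let x = V_SG − 1.41. Then 14.7 x² + x − 8.44 = 0, giving x = 0.725 V (positive root), so V_SG = 2.13 V.
I_D = (V_DD − V_SG)/R = (9.85 − 2.13) / 8.64 = 0.893 mA.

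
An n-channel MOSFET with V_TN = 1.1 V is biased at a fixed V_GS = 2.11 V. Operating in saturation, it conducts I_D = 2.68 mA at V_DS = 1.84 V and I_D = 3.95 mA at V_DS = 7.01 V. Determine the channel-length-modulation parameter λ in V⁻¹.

λ = 0.110 V⁻¹

With V_GS fixed, I_D ∝ (1 + λ V_DS) in saturation, so I_D2/I_D1 = (1 + λ V_DS2)/(1 + λ V_DS1).
3.95/2.68 = 1.474 = (1 + 7.01 λ)/(1 + 1.84 λ).
Solving: λ (I_D1 V_DS2 − I_D2 V_DS1) = I_D2 − I_D1, so λ = (3.95 − 2.68) / (2.68 × 7.01 − 3.95 × 1.84) = 1.27 / 11.5 = 0.11 V⁻¹.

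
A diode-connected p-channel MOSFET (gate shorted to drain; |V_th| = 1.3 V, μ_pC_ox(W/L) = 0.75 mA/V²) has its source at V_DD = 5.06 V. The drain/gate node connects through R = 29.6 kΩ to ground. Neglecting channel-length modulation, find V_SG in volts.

V_SG = 1.84 V

With gate tied to drain, V_SG = V_SD ≥ V_SG − |V_th|, so the device is in saturation.
KCL at the drain: ½ k_p (V_SG − |V_th|)² = (V_DD − V_SG)/R.
Let x = V_SG − 1.3. Then 11.1 x² + x − 3.76 = 0, giving x = 0.539 V (positive root), so V_SG = 1.84 V.
I_D = (V_DD − V_SG)/R = (5.06 − 1.84) / 29.6 = 0.109 mA.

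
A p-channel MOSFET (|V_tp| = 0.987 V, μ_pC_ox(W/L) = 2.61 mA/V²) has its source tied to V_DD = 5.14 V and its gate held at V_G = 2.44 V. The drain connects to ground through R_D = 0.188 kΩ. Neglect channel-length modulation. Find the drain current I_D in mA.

V_SG = V_DD − V_G = 5.14 − 2.44 = 2.7 V, so V_ov = 2.7 − 0.987 = 1.71 V.
Assume saturation: I_D = ½ k_p V_ov² = 0.5 × 2.61 × 1.71² = 3.83 mA, giving V_SD = V_DD − I_D R_D = 5.14 − 3.83 × 0.188 = 4.42 V.
V_SD = 4.42 V ≥ V_ov = 1.71 V, confirming saturation.

I_D = 3.83 mA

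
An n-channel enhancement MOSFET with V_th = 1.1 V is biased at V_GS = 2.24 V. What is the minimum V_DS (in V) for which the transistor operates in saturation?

V_DS,sat = 1.14 V

The boundary between triode and saturation is V_DS = V_GS − V_th = V_ov.
V_ov = 2.24 − 1.1 = 1.14 V.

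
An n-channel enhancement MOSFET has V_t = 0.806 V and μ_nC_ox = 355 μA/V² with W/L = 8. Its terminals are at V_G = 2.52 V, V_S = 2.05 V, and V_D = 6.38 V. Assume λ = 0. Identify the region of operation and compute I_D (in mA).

Cutoff; I_D = 0 mA

V_GS = V_G − V_S = 2.52 − 2.05 = 0.47 V; V_DS = V_D − V_S = 6.38 − 2.05 = 4.33 V.
V_GS = 0.47 V < V_t = 0.806 V, so the transistor is in cutoff.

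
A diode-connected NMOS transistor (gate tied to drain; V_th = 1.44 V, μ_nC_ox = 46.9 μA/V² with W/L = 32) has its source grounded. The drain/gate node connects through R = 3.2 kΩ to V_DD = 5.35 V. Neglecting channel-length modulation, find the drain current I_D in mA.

With gate tied to drain, V_GS = V_DS ≥ V_GS − V_th, so the device is in saturation.
k_n = μ_nC_ox · (W/L) = 1.501 mA/V².
KCL at the drain: ½ k_n (V_GS − V_th)² = (V_DD − V_GS)/R.
Let x = V_GS − 1.44. Then 2.4 x² + x − 3.91 = 0, giving x = 1.08 V (positive root), so V_GS = 2.52 V.
I_D = (V_DD − V_GS)/R = (5.35 − 2.52) / 3.2 = 0.883 mA.

I_D = 0.883 mA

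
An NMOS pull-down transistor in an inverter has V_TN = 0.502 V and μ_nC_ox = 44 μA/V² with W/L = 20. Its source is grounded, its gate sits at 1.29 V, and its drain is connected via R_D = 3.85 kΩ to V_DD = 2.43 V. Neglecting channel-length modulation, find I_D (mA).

V_GS = V_G = 1.29 V, so V_ov = 1.29 − 0.502 = 0.788 V.
k_n = μ_nC_ox · (W/L) = 0.88 mA/V².
Assume saturation: I_D = ½ k_n V_ov² = 0.5 × 0.88 × 0.788² = 0.273 mA, giving V_DS = V_DD − I_D R_D = 2.43 − 0.273 × 3.85 = 1.38 V.
V_DS = 1.38 V ≥ V_ov = 0.788 V, confirming saturation.

I_D = 0.273 mA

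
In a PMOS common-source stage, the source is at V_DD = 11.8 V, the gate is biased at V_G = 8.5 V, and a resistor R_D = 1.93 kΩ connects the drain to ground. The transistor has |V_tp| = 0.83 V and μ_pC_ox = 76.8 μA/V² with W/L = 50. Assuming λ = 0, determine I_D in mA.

I_D = 5.75 mA

V_SG = V_DD − V_G = 11.8 − 8.5 = 3.3 V, so V_ov = 3.3 − 0.83 = 2.47 V.
k_p = μ_pC_ox · (W/L) = 3.84 mA/V².
Assume saturation: I_D = ½ k_p V_ov² = 0.5 × 3.84 × 2.47² = 11.7 mA, giving V_SD = V_DD − I_D R_D = 11.8 − 11.7 × 1.93 = -10.8 V.
But -10.8 V < V_ov = 2.47 V, so the device is actually in triode.
In triode I_D = k_p[V_ov V_SD − ½ V_SD²] and I_D = (V_DD − V_SD)/R_D. Equating: 3.71 V_SD² − 19.31 V_SD + 11.8 = 0, giving V_SD = 0.707 V (the root below V_ov).
I_D = (11.8 − 0.707) / 1.93 = 5.75 mA.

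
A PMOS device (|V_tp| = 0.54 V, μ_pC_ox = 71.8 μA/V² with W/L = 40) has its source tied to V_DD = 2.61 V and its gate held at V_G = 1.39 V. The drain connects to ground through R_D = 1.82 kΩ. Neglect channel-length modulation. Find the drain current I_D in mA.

V_SG = V_DD − V_G = 2.61 − 1.39 = 1.22 V, so V_ov = 1.22 − 0.54 = 0.68 V.
k_p = μ_pC_ox · (W/L) = 2.872 mA/V².
Assume saturation: I_D = ½ k_p V_ov² = 0.5 × 2.872 × 0.68² = 0.664 mA, giving V_SD = V_DD − I_D R_D = 2.61 − 0.664 × 1.82 = 1.4 V.
V_SD = 1.4 V ≥ V_ov = 0.68 V, confirming saturation.

I_D = 0.664 mA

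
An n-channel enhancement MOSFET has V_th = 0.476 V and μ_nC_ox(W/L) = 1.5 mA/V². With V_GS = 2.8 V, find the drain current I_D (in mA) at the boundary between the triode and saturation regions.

I_D = 4.05 mA

At the boundary V_DS = V_ov = V_GS − V_th = 2.8 − 0.476 = 2.32 V.
I_D = ½ k_n V_ov² = 0.5 × 1.5 × 2.32² = 4.05 mA.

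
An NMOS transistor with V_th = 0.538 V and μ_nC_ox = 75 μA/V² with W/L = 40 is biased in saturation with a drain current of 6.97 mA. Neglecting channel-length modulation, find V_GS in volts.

V_GS = 2.69 V

k_n = μ_nC_ox · (W/L) = 3 mA/V².
In saturation I_D = ½ k_n (V_GS − V_th)², so V_GS − V_th = √(2 I_D / k_n) = √(2 × 6.97 / 3) = 2.16 V.
V_GS = 0.538 + 2.16 = 2.69 V.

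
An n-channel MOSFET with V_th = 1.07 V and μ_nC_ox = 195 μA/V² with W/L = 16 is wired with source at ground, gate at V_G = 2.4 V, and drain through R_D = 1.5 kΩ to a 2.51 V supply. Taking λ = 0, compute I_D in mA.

V_GS = V_G = 2.4 V, so V_ov = 2.4 − 1.07 = 1.33 V.
k_n = μ_nC_ox · (W/L) = 3.12 mA/V².
Assume saturation: I_D = ½ k_n V_ov² = 0.5 × 3.12 × 1.33² = 2.76 mA, giving V_DS = V_DD − I_D R_D = 2.51 − 2.76 × 1.5 = -1.63 V.
But -1.63 V < V_ov = 1.33 V, so the device is actually in triode.
In triode I_D = k_n[V_ov V_DS − ½ V_DS²] and I_D = (V_DD − V_DS)/R_D. Equating: 2.34 V_DS² − 7.224 V_DS + 2.51 = 0, giving V_DS = 0.399 V (the root below V_ov).
I_D = (2.51 − 0.399) / 1.5 = 1.41 mA.

I_D = 1.41 mA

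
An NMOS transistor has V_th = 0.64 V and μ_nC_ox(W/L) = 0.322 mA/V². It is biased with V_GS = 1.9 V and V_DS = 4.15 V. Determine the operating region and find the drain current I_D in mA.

V_ov = V_GS − V_th = 1.9 − 0.64 = 1.26 V.
Since V_DS = 4.15 V ≥ V_ov = 1.26 V, the device is in saturation.
I_D = ½ k_n V_ov² = 0.5 × 0.322 × 1.26² = 0.256 mA.

Saturation; I_D = 0.256 mA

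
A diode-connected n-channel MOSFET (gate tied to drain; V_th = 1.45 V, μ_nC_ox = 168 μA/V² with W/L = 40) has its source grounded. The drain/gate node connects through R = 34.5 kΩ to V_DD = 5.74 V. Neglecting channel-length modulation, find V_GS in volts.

V_GS = 1.64 V

With gate tied to drain, V_GS = V_DS ≥ V_GS − V_th, so the device is in saturation.
k_n = μ_nC_ox · (W/L) = 6.72 mA/V².
KCL at the drain: ½ k_n (V_GS − V_th)² = (V_DD − V_GS)/R.
Let x = V_GS − 1.45. Then 116 x² + x − 4.29 = 0, giving x = 0.188 V (positive root), so V_GS = 1.64 V.
I_D = (V_DD − V_GS)/R = (5.74 − 1.64) / 34.5 = 0.119 mA.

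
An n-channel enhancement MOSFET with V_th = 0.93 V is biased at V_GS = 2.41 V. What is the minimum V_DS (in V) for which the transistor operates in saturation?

The boundary between triode and saturation is V_DS = V_GS − V_th = V_ov.
V_ov = 2.41 − 0.93 = 1.48 V.

V_DS,sat = 1.48 V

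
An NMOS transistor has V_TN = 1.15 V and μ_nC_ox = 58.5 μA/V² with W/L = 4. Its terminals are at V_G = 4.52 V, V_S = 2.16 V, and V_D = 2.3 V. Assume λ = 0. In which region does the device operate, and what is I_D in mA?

Triode; I_D = 0.0373 mA

V_GS = V_G − V_S = 4.52 − 2.16 = 2.36 V; V_DS = V_D − V_S = 2.3 − 2.16 = 0.14 V.
k_n = μ_nC_ox · (W/L) = 0.234 mA/V².
V_ov = V_GS − V_TN = 2.36 − 1.15 = 1.21 V.
Since V_DS = 0.14 V < V_ov = 1.21 V, the device is in the triode region.
I_D = k_n [V_ov · V_DS − ½ V_DS²] = 0.234 × [1.21 × 0.14 − 0.5 × 0.14²] = 0.0373 mA.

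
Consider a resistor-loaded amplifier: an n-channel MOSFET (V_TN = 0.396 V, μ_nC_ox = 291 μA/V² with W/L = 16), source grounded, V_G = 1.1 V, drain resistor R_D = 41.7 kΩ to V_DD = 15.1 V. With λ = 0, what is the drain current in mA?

I_D = 0.359 mA

V_GS = V_G = 1.1 V, so V_ov = 1.1 − 0.396 = 0.704 V.
k_n = μ_nC_ox · (W/L) = 4.656 mA/V².
Assume saturation: I_D = ½ k_n V_ov² = 0.5 × 4.656 × 0.704² = 1.15 mA, giving V_DS = V_DD − I_D R_D = 15.1 − 1.15 × 41.7 = -33 V.
But -33 V < V_ov = 0.704 V, so the device is actually in triode.
In triode I_D = k_n[V_ov V_DS − ½ V_DS²] and I_D = (V_DD − V_DS)/R_D. Equating: 97.1 V_DS² − 137.7 V_DS + 15.1 = 0, giving V_DS = 0.12 V (the root below V_ov).
I_D = (15.1 − 0.12) / 41.7 = 0.359 mA.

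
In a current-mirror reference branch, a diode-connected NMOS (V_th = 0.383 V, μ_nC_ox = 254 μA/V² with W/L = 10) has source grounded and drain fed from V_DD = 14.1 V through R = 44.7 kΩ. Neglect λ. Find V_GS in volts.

With gate tied to drain, V_GS = V_DS ≥ V_GS − V_th, so the device is in saturation.
k_n = μ_nC_ox · (W/L) = 2.54 mA/V².
KCL at the drain: ½ k_n (V_GS − V_th)² = (V_DD − V_GS)/R.
Let x = V_GS − 0.383. Then 56.8 x² + x − 13.72 = 0, giving x = 0.483 V (positive root), so V_GS = 0.866 V.
I_D = (V_DD − V_GS)/R = (14.1 − 0.866) / 44.7 = 0.296 mA.

V_GS = 0.866 V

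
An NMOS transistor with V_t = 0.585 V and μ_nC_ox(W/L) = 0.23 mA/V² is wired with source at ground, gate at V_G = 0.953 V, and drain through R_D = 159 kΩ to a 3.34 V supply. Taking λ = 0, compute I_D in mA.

I_D = 0.0156 mA

V_GS = V_G = 0.953 V, so V_ov = 0.953 − 0.585 = 0.368 V.
Assume saturation: I_D = ½ k_n V_ov² = 0.5 × 0.23 × 0.368² = 0.0156 mA, giving V_DS = V_DD − I_D R_D = 3.34 − 0.0156 × 159 = 0.864 V.
V_DS = 0.864 V ≥ V_ov = 0.368 V, confirming saturation.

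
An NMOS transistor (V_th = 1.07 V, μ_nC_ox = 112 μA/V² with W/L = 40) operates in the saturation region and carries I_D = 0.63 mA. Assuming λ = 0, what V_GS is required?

V_GS = 1.60 V

k_n = μ_nC_ox · (W/L) = 4.48 mA/V².
In saturation I_D = ½ k_n (V_GS − V_th)², so V_GS − V_th = √(2 I_D / k_n) = √(2 × 0.63 / 4.48) = 0.53 V.
V_GS = 1.07 + 0.53 = 1.6 V.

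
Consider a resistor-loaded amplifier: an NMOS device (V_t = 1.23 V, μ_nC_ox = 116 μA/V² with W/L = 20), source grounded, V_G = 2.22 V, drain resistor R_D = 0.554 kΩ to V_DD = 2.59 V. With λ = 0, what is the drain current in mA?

I_D = 1.14 mA

V_GS = V_G = 2.22 V, so V_ov = 2.22 − 1.23 = 0.99 V.
k_n = μ_nC_ox · (W/L) = 2.32 mA/V².
Assume saturation: I_D = ½ k_n V_ov² = 0.5 × 2.32 × 0.99² = 1.14 mA, giving V_DS = V_DD − I_D R_D = 2.59 − 1.14 × 0.554 = 1.96 V.
V_DS = 1.96 V ≥ V_ov = 0.99 V, confirming saturation.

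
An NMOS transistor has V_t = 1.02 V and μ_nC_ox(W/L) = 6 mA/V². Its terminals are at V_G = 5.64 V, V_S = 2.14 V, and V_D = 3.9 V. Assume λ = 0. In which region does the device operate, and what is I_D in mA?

Triode; I_D = 16.9 mA

V_GS = V_G − V_S = 5.64 − 2.14 = 3.5 V; V_DS = V_D − V_S = 3.9 − 2.14 = 1.76 V.
V_ov = V_GS − V_t = 3.5 − 1.02 = 2.48 V.
Since V_DS = 1.76 V < V_ov = 2.48 V, the device is in the triode region.
I_D = k_n [V_ov · V_DS − ½ V_DS²] = 6 × [2.48 × 1.76 − 0.5 × 1.76²] = 16.9 mA.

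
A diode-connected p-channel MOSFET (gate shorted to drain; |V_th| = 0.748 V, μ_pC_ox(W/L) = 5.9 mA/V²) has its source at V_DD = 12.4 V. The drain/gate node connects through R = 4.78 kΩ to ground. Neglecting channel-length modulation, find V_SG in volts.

With gate tied to drain, V_SG = V_SD ≥ V_SG − |V_th|, so the device is in saturation.
KCL at the drain: ½ k_p (V_SG − |V_th|)² = (V_DD − V_SG)/R.
Let x = V_SG − 0.748. Then 14.1 x² + x − 11.65 = 0, giving x = 0.874 V (positive root), so V_SG = 1.62 V.
I_D = (V_DD − V_SG)/R = (12.4 − 1.62) / 4.78 = 2.25 mA.

V_SG = 1.62 V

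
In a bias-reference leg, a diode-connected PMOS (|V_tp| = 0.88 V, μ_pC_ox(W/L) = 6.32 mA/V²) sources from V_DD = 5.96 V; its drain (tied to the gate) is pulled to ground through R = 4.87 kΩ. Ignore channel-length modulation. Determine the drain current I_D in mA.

With gate tied to drain, V_SG = V_SD ≥ V_SG − |V_tp|, so the device is in saturation.
KCL at the drain: ½ k_p (V_SG − |V_tp|)² = (V_DD − V_SG)/R.
Let x = V_SG − 0.88. Then 15.4 x² + x − 5.08 = 0, giving x = 0.543 V (positive root), so V_SG = 1.42 V.
I_D = (V_DD − V_SG)/R = (5.96 − 1.42) / 4.87 = 0.932 mA.

I_D = 0.932 mA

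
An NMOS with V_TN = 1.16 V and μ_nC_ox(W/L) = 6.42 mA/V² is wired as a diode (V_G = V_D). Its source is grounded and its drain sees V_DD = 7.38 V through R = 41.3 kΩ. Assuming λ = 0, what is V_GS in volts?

V_GS = 1.37 V

With gate tied to drain, V_GS = V_DS ≥ V_GS − V_TN, so the device is in saturation.
KCL at the drain: ½ k_n (V_GS − V_TN)² = (V_DD − V_GS)/R.
Let x = V_GS − 1.16. Then 133 x² + x − 6.22 = 0, giving x = 0.213 V (positive root), so V_GS = 1.37 V.
I_D = (V_DD − V_GS)/R = (7.38 − 1.37) / 41.3 = 0.145 mA.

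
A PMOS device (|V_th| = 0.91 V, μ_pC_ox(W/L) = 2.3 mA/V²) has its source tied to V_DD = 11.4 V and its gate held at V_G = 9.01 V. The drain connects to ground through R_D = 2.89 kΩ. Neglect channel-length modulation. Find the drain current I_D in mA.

I_D = 2.52 mA

V_SG = V_DD − V_G = 11.4 − 9.01 = 2.39 V, so V_ov = 2.39 − 0.91 = 1.48 V.
Assume saturation: I_D = ½ k_p V_ov² = 0.5 × 2.3 × 1.48² = 2.52 mA, giving V_SD = V_DD − I_D R_D = 11.4 − 2.52 × 2.89 = 4.12 V.
V_SD = 4.12 V ≥ V_ov = 1.48 V, confirming saturation.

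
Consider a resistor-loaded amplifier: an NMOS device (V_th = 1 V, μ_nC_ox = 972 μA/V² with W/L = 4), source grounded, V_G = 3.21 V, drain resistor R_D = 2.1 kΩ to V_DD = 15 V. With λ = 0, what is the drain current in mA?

I_D = 6.66 mA

V_GS = V_G = 3.21 V, so V_ov = 3.21 − 1 = 2.21 V.
k_n = μ_nC_ox · (W/L) = 3.888 mA/V².
Assume saturation: I_D = ½ k_n V_ov² = 0.5 × 3.888 × 2.21² = 9.49 mA, giving V_DS = V_DD − I_D R_D = 15 − 9.49 × 2.1 = -4.94 V.
But -4.94 V < V_ov = 2.21 V, so the device is actually in triode.
In triode I_D = k_n[V_ov V_DS − ½ V_DS²] and I_D = (V_DD − V_DS)/R_D. Equating: 4.08 V_DS² − 19.04 V_DS + 15 = 0, giving V_DS = 1 V (the root below V_ov).
I_D = (15 − 1) / 2.1 = 6.66 mA.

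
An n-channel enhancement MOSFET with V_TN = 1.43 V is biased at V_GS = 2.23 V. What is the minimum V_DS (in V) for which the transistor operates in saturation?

The boundary between triode and saturation is V_DS = V_GS − V_TN = V_ov.
V_ov = 2.23 − 1.43 = 0.8 V.

V_DS,sat = 0.800 V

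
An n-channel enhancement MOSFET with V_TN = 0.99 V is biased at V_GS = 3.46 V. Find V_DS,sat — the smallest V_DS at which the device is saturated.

V_DS,sat = 2.47 V

The boundary between triode and saturation is V_DS = V_GS − V_TN = V_ov.
V_ov = 3.46 − 0.99 = 2.47 V.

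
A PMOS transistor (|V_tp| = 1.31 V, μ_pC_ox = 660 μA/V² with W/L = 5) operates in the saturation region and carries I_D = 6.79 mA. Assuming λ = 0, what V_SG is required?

k_p = μ_pC_ox · (W/L) = 3.3 mA/V².
In saturation I_D = ½ k_p (V_SG − |V_tp|)², so V_SG − |V_tp| = √(2 I_D / k_p) = √(2 × 6.79 / 3.3) = 2.03 V.
V_SG = 1.31 + 2.03 = 3.34 V.

V_SG = 3.34 V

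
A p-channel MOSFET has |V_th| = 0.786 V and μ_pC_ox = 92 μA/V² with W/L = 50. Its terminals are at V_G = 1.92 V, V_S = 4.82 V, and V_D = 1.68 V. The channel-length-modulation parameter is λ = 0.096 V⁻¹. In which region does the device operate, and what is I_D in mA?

Saturation; I_D = 13.4 mA

V_SG = V_S − V_G = 4.82 − 1.92 = 2.9 V; V_SD = V_S − V_D = 4.82 − 1.68 = 3.14 V.
k_p = μ_pC_ox · (W/L) = 4.6 mA/V².
V_ov = V_SG − |V_th| = 2.9 − 0.786 = 2.11 V.
Since V_SD = 3.14 V ≥ V_ov = 2.11 V, the device is in saturation.
I_D = ½ k_p V_ov² (1 + λ V_SD) = 0.5 × 4.6 × 2.11² × (1 + 0.096 × 3.14) = 13.4 mA.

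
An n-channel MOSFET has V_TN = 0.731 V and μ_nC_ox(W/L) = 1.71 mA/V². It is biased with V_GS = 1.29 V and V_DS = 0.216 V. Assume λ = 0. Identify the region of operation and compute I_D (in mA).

V_ov = V_GS − V_TN = 1.29 − 0.731 = 0.559 V.
Since V_DS = 0.216 V < V_ov = 0.559 V, the device is in the triode region.
I_D = k_n [V_ov · V_DS − ½ V_DS²] = 1.71 × [0.559 × 0.216 − 0.5 × 0.216²] = 0.167 mA.

Triode; I_D = 0.167 mA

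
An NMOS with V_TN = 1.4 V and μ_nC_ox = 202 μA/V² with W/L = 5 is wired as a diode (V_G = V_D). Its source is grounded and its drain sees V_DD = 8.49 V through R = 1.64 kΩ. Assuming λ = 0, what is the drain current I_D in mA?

I_D = 2.87 mA

With gate tied to drain, V_GS = V_DS ≥ V_GS − V_TN, so the device is in saturation.
k_n = μ_nC_ox · (W/L) = 1.01 mA/V².
KCL at the drain: ½ k_n (V_GS − V_TN)² = (V_DD − V_GS)/R.
Let x = V_GS − 1.4. Then 0.828 x² + x − 7.09 = 0, giving x = 2.38 V (positive root), so V_GS = 3.78 V.
I_D = (V_DD − V_GS)/R = (8.49 − 3.78) / 1.64 = 2.87 mA.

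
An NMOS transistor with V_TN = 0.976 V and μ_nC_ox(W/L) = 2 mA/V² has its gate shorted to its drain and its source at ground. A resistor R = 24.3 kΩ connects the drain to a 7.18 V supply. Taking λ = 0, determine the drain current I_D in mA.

I_D = 0.235 mA

With gate tied to drain, V_GS = V_DS ≥ V_GS − V_TN, so the device is in saturation.
KCL at the drain: ½ k_n (V_GS − V_TN)² = (V_DD − V_GS)/R.
Let x = V_GS − 0.976. Then 24.3 x² + x − 6.204 = 0, giving x = 0.485 V (positive root), so V_GS = 1.46 V.
I_D = (V_DD − V_GS)/R = (7.18 − 1.46) / 24.3 = 0.235 mA.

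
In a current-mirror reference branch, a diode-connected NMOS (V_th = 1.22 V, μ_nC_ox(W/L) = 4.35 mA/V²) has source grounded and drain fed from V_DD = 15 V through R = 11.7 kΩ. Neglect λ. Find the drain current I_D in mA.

With gate tied to drain, V_GS = V_DS ≥ V_GS − V_th, so the device is in saturation.
KCL at the drain: ½ k_n (V_GS − V_th)² = (V_DD − V_GS)/R.
Let x = V_GS − 1.22. Then 25.4 x² + x − 13.78 = 0, giving x = 0.716 V (positive root), so V_GS = 1.94 V.
I_D = (V_DD − V_GS)/R = (15 − 1.94) / 11.7 = 1.12 mA.

I_D = 1.12 mA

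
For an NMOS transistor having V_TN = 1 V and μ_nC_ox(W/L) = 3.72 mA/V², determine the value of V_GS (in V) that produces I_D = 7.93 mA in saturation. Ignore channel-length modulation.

V_GS = 3.06 V

In saturation I_D = ½ k_n (V_GS − V_TN)², so V_GS − V_TN = √(2 I_D / k_n) = √(2 × 7.93 / 3.72) = 2.06 V.
V_GS = 1 + 2.06 = 3.06 V.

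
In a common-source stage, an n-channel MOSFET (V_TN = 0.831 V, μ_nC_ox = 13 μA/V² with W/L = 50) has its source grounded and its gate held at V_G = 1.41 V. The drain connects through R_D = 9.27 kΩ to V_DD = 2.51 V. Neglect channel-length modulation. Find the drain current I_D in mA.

I_D = 0.109 mA

V_GS = V_G = 1.41 V, so V_ov = 1.41 − 0.831 = 0.579 V.
k_n = μ_nC_ox · (W/L) = 0.65 mA/V².
Assume saturation: I_D = ½ k_n V_ov² = 0.5 × 0.65 × 0.579² = 0.109 mA, giving V_DS = V_DD − I_D R_D = 2.51 − 0.109 × 9.27 = 1.5 V.
V_DS = 1.5 V ≥ V_ov = 0.579 V, confirming saturation.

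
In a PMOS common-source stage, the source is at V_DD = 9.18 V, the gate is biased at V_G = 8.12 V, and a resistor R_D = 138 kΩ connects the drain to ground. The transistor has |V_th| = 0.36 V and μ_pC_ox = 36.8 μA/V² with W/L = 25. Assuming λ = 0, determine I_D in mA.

V_SG = V_DD − V_G = 9.18 − 8.12 = 1.06 V, so V_ov = 1.06 − 0.36 = 0.7 V.
k_p = μ_pC_ox · (W/L) = 0.92 mA/V².
Assume saturation: I_D = ½ k_p V_ov² = 0.5 × 0.92 × 0.7² = 0.225 mA, giving V_SD = V_DD − I_D R_D = 9.18 − 0.225 × 138 = -21.9 V.
But -21.9 V < V_ov = 0.7 V, so the device is actually in triode.
In triode I_D = k_p[V_ov V_SD − ½ V_SD²] and I_D = (V_DD − V_SD)/R_D. Equating: 63.5 V_SD² − 89.87 V_SD + 9.18 = 0, giving V_SD = 0.111 V (the root below V_ov).
I_D = (9.18 − 0.111) / 138 = 0.0657 mA.

I_D = 0.0657 mA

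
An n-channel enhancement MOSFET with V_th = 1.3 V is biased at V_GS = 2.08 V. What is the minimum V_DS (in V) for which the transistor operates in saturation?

The boundary between triode and saturation is V_DS = V_GS − V_th = V_ov.
V_ov = 2.08 − 1.3 = 0.78 V.

V_DS,sat = 0.780 V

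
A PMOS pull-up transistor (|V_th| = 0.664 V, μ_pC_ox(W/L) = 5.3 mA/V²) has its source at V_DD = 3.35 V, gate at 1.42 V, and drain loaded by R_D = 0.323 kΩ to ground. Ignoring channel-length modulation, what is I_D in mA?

I_D = 4.25 mA

V_SG = V_DD − V_G = 3.35 − 1.42 = 1.93 V, so V_ov = 1.93 − 0.664 = 1.27 V.
Assume saturation: I_D = ½ k_p V_ov² = 0.5 × 5.3 × 1.27² = 4.25 mA, giving V_SD = V_DD − I_D R_D = 3.35 − 4.25 × 0.323 = 1.98 V.
V_SD = 1.98 V ≥ V_ov = 1.27 V, confirming saturation.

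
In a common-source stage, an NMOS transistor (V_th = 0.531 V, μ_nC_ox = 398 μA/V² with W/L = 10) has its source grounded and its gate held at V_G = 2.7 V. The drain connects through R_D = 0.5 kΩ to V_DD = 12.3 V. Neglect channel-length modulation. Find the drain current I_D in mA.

V_GS = V_G = 2.7 V, so V_ov = 2.7 − 0.531 = 2.17 V.
k_n = μ_nC_ox · (W/L) = 3.98 mA/V².
Assume saturation: I_D = ½ k_n V_ov² = 0.5 × 3.98 × 2.17² = 9.36 mA, giving V_DS = V_DD − I_D R_D = 12.3 − 9.36 × 0.5 = 7.62 V.
V_DS = 7.62 V ≥ V_ov = 2.17 V, confirming saturation.

I_D = 9.36 mA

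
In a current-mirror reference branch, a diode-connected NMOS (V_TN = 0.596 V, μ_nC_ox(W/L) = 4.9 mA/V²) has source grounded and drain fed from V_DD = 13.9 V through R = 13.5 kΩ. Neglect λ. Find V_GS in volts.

V_GS = 1.22 V

With gate tied to drain, V_GS = V_DS ≥ V_GS − V_TN, so the device is in saturation.
KCL at the drain: ½ k_n (V_GS − V_TN)² = (V_DD − V_GS)/R.
Let x = V_GS − 0.596. Then 33.1 x² + x − 13.3 = 0, giving x = 0.619 V (positive root), so V_GS = 1.22 V.
I_D = (V_DD − V_GS)/R = (13.9 − 1.22) / 13.5 = 0.94 mA.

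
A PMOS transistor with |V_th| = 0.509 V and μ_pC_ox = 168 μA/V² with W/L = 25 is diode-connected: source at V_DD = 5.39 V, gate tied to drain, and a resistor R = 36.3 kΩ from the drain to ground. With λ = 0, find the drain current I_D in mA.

With gate tied to drain, V_SG = V_SD ≥ V_SG − |V_th|, so the device is in saturation.
k_p = μ_pC_ox · (W/L) = 4.2 mA/V².
KCL at the drain: ½ k_p (V_SG − |V_th|)² = (V_DD − V_SG)/R.
Let x = V_SG − 0.509. Then 76.2 x² + x − 4.881 = 0, giving x = 0.247 V (positive root), so V_SG = 0.756 V.
I_D = (V_DD − V_SG)/R = (5.39 − 0.756) / 36.3 = 0.128 mA.

I_D = 0.128 mA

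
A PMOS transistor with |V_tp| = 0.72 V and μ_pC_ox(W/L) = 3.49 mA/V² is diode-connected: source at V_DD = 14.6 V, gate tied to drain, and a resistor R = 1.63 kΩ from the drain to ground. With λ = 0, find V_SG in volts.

With gate tied to drain, V_SG = V_SD ≥ V_SG − |V_tp|, so the device is in saturation.
KCL at the drain: ½ k_p (V_SG − |V_tp|)² = (V_DD − V_SG)/R.
Let x = V_SG − 0.72. Then 2.84 x² + x − 13.88 = 0, giving x = 2.04 V (positive root), so V_SG = 2.76 V.
I_D = (V_DD − V_SG)/R = (14.6 − 2.76) / 1.63 = 7.26 mA.

V_SG = 2.76 V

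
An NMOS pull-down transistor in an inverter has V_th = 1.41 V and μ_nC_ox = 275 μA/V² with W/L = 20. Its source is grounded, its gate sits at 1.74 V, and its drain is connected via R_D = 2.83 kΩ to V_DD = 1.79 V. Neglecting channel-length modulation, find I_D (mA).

I_D = 0.299 mA

V_GS = V_G = 1.74 V, so V_ov = 1.74 − 1.41 = 0.33 V.
k_n = μ_nC_ox · (W/L) = 5.5 mA/V².
Assume saturation: I_D = ½ k_n V_ov² = 0.5 × 5.5 × 0.33² = 0.299 mA, giving V_DS = V_DD − I_D R_D = 1.79 − 0.299 × 2.83 = 0.942 V.
V_DS = 0.942 V ≥ V_ov = 0.33 V, confirming saturation.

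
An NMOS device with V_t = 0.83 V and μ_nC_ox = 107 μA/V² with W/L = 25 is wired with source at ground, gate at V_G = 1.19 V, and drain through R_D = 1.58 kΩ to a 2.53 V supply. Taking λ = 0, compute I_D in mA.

I_D = 0.173 mA

V_GS = V_G = 1.19 V, so V_ov = 1.19 − 0.83 = 0.36 V.
k_n = μ_nC_ox · (W/L) = 2.675 mA/V².
Assume saturation: I_D = ½ k_n V_ov² = 0.5 × 2.675 × 0.36² = 0.173 mA, giving V_DS = V_DD − I_D R_D = 2.53 − 0.173 × 1.58 = 2.26 V.
V_DS = 2.26 V ≥ V_ov = 0.36 V, confirming saturation.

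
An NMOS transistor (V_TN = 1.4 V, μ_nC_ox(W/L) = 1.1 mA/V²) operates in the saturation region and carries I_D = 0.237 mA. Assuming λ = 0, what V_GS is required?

In saturation I_D = ½ k_n (V_GS − V_TN)², so V_GS − V_TN = √(2 I_D / k_n) = √(2 × 0.237 / 1.1) = 0.656 V.
V_GS = 1.4 + 0.656 = 2.06 V.

V_GS = 2.06 V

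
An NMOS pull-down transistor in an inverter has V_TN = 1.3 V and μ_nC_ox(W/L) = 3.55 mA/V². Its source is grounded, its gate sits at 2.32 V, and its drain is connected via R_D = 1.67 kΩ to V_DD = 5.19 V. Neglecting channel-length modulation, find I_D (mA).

I_D = 1.85 mA

V_GS = V_G = 2.32 V, so V_ov = 2.32 − 1.3 = 1.02 V.
Assume saturation: I_D = ½ k_n V_ov² = 0.5 × 3.55 × 1.02² = 1.85 mA, giving V_DS = V_DD − I_D R_D = 5.19 − 1.85 × 1.67 = 2.11 V.
V_DS = 2.11 V ≥ V_ov = 1.02 V, confirming saturation.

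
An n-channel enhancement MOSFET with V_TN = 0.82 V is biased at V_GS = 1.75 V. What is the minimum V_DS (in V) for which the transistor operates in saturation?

V_DS,sat = 0.930 V

The boundary between triode and saturation is V_DS = V_GS − V_TN = V_ov.
V_ov = 1.75 − 0.82 = 0.93 V.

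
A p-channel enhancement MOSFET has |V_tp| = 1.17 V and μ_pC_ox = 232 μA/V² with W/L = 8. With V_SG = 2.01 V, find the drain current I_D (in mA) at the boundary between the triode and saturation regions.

At the boundary V_SD = V_ov = V_SG − |V_tp| = 2.01 − 1.17 = 0.84 V.
k_p = μ_pC_ox · (W/L) = 1.856 mA/V².
I_D = ½ k_p V_ov² = 0.5 × 1.856 × 0.84² = 0.655 mA.

I_D = 0.655 mA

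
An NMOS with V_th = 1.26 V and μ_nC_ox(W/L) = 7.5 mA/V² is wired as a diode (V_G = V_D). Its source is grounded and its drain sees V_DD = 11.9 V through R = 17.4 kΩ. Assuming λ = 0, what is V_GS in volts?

With gate tied to drain, V_GS = V_DS ≥ V_GS − V_th, so the device is in saturation.
KCL at the drain: ½ k_n (V_GS − V_th)² = (V_DD − V_GS)/R.
Let x = V_GS − 1.26. Then 65.2 x² + x − 10.64 = 0, giving x = 0.396 V (positive root), so V_GS = 1.66 V.
I_D = (V_DD − V_GS)/R = (11.9 − 1.66) / 17.4 = 0.589 mA.

V_GS = 1.66 V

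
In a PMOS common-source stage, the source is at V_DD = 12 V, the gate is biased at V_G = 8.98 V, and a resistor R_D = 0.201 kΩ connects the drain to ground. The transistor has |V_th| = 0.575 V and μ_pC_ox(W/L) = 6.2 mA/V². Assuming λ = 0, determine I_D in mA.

I_D = 18.5 mA

V_SG = V_DD − V_G = 12 − 8.98 = 3.02 V, so V_ov = 3.02 − 0.575 = 2.44 V.
Assume saturation: I_D = ½ k_p V_ov² = 0.5 × 6.2 × 2.44² = 18.5 mA, giving V_SD = V_DD − I_D R_D = 12 − 18.5 × 0.201 = 8.28 V.
V_SD = 8.28 V ≥ V_ov = 2.44 V, confirming saturation.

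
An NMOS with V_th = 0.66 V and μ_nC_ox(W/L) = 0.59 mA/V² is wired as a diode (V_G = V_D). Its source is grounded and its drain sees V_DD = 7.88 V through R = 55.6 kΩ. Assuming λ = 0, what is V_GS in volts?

V_GS = 1.29 V

With gate tied to drain, V_GS = V_DS ≥ V_GS − V_th, so the device is in saturation.
KCL at the drain: ½ k_n (V_GS − V_th)² = (V_DD − V_GS)/R.
Let x = V_GS − 0.66. Then 16.4 x² + x − 7.22 = 0, giving x = 0.634 V (positive root), so V_GS = 1.29 V.
I_D = (V_DD − V_GS)/R = (7.88 − 1.29) / 55.6 = 0.118 mA.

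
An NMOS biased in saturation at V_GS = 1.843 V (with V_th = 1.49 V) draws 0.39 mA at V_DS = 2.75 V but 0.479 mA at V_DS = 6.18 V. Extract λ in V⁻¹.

λ = 0.0814 V⁻¹

With V_GS fixed, I_D ∝ (1 + λ V_DS) in saturation, so I_D2/I_D1 = (1 + λ V_DS2)/(1 + λ V_DS1).
0.479/0.39 = 1.228 = (1 + 6.18 λ)/(1 + 2.75 λ).
Solving: λ (I_D1 V_DS2 − I_D2 V_DS1) = I_D2 − I_D1, so λ = (0.479 − 0.39) / (0.39 × 6.18 − 0.479 × 2.75) = 0.089 / 1.09 = 0.0814 V⁻¹.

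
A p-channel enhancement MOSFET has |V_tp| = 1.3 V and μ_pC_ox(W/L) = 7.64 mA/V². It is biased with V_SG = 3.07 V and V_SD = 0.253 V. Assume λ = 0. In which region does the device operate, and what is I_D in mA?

Triode; I_D = 3.18 mA

V_ov = V_SG − |V_tp| = 3.07 − 1.3 = 1.77 V.
Since V_SD = 0.253 V < V_ov = 1.77 V, the device is in the triode region.
I_D = k_p [V_ov · V_SD − ½ V_SD²] = 7.64 × [1.77 × 0.253 − 0.5 × 0.253²] = 3.18 mA.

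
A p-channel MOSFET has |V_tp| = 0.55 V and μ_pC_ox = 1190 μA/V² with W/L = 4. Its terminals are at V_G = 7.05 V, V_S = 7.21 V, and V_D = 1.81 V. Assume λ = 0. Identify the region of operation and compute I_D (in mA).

Cutoff; I_D = 0 mA

V_SG = V_S − V_G = 7.21 − 7.05 = 0.16 V; V_SD = V_S − V_D = 7.21 − 1.81 = 5.4 V.
V_SG = 0.16 V < |V_tp| = 0.55 V, so the transistor is in cutoff.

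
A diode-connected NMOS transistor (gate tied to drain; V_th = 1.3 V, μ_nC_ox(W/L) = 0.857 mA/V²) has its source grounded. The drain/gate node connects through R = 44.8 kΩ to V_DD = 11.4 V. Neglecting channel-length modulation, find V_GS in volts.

V_GS = 2.00 V

With gate tied to drain, V_GS = V_DS ≥ V_GS − V_th, so the device is in saturation.
KCL at the drain: ½ k_n (V_GS − V_th)² = (V_DD − V_GS)/R.
Let x = V_GS − 1.3. Then 19.2 x² + x − 10.1 = 0, giving x = 0.7 V (positive root), so V_GS = 2 V.
I_D = (V_DD − V_GS)/R = (11.4 − 2) / 44.8 = 0.21 mA.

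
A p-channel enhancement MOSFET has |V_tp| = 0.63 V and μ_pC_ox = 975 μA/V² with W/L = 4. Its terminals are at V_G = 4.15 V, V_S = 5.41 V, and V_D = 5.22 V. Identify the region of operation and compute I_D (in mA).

V_SG = V_S − V_G = 5.41 − 4.15 = 1.26 V; V_SD = V_S − V_D = 5.41 − 5.22 = 0.19 V.
k_p = μ_pC_ox · (W/L) = 3.9 mA/V².
V_ov = V_SG − |V_tp| = 1.26 − 0.63 = 0.63 V.
Since V_SD = 0.19 V < V_ov = 0.63 V, the device is in the triode region.
I_D = k_p [V_ov · V_SD − ½ V_SD²] = 3.9 × [0.63 × 0.19 − 0.5 × 0.19²] = 0.396 mA.

Triode; I_D = 0.396 mA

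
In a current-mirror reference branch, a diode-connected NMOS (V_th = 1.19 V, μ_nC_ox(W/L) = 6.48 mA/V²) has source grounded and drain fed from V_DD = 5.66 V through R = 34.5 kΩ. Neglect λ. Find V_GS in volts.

V_GS = 1.39 V

With gate tied to drain, V_GS = V_DS ≥ V_GS − V_th, so the device is in saturation.
KCL at the drain: ½ k_n (V_GS − V_th)² = (V_DD − V_GS)/R.
Let x = V_GS − 1.19. Then 112 x² + x − 4.47 = 0, giving x = 0.196 V (positive root), so V_GS = 1.39 V.
I_D = (V_DD − V_GS)/R = (5.66 − 1.39) / 34.5 = 0.124 mA.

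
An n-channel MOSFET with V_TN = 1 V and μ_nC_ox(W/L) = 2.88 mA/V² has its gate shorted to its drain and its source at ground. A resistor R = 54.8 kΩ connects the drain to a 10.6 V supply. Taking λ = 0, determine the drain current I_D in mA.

I_D = 0.169 mA

With gate tied to drain, V_GS = V_DS ≥ V_GS − V_TN, so the device is in saturation.
KCL at the drain: ½ k_n (V_GS − V_TN)² = (V_DD − V_GS)/R.
Let x = V_GS − 1. Then 78.9 x² + x − 9.6 = 0, giving x = 0.343 V (positive root), so V_GS = 1.34 V.
I_D = (V_DD − V_GS)/R = (10.6 − 1.34) / 54.8 = 0.169 mA.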